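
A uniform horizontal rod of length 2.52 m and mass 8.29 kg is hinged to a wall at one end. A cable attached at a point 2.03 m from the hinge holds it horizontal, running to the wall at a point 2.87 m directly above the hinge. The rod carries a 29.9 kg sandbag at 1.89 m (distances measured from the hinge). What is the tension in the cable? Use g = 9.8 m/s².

T ≈ 396 N

Take moments about the hinge.
Beam weight: 8.29 × 9.8 = 81.24 N down at 1.26 m → arm 1.26 m, τ = 81.24 × 1.26 = 102.4 N·m clockwise.
Sandbag: 29.9 × 9.8 = 293 N down at 1.89 m → arm 1.89 m, τ = 293 × 1.89 = 553.8 N·m clockwise.
Total clockwise load moment = 656.2 N·m.
The cable tension T acts at 2.03 m; only its component perpendicular to the rod, T sinθ, produces torque. sinθ = h/√(h²+d²) = 2.87/√(2.87²+2.03²) = 0.8164.
For rotational equilibrium, T × 2.03 × 0.8164 = 656.2, so T = 656.2 / 1.657 = 396 N.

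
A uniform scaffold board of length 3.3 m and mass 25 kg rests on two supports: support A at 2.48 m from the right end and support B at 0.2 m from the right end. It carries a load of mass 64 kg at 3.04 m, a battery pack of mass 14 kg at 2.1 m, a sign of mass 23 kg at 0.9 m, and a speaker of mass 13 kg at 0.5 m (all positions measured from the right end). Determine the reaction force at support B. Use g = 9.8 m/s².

R_B ≈ 225 N

Take moments about support A.
Beam weight: 25 × 9.8 = 245 N down at 1.65 m → arm 0.83 m, τ = 245 × 0.83 = 203.3 N·m clockwise.
Load: 64 × 9.8 = 627.2 N down at 3.04 m → arm 0.56 m, τ = 627.2 × 0.56 = 351.2 N·m counterclockwise.
Battery pack: 14 × 9.8 = 137.2 N down at 2.1 m → arm 0.38 m, τ = 137.2 × 0.38 = 52.14 N·m clockwise.
Sign: 23 × 9.8 = 225.4 N down at 0.9 m → arm 1.58 m, τ = 225.4 × 1.58 = 356.1 N·m clockwise.
Speaker: 13 × 9.8 = 127.4 N down at 0.5 m → arm 1.98 m, τ = 127.4 × 1.98 = 252.3 N·m clockwise.
Net load moment about support A = 512.6 N·m clockwise.
Reaction R at support B is upward at 0.2 m, arm 2.28 m → moment R × 2.28 counterclockwise.
Balancing moments: R × 2.28 = 512.6, giving R = 225 N.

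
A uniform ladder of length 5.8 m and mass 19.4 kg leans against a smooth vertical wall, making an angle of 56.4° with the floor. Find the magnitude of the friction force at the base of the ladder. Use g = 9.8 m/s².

Taking torques about the foot of the ladder:
Ladder weight 19.4×9.8 = 190.1 N acts at 2.9 m along the ladder; its horizontal arm is 2.9·cos56.4° = 1.605 m → τ = 305.1 N·m clockwise.
Wall normal N acts horizontally at the top; its moment arm is the height L sinθ = 5.8·sin56.4° = 4.831 m, counterclockwise.
Setting net torque to zero: N × 4.831 = 305.1 → N = 63.2 N.
ΣFx = 0: friction at the foot balances the wall's push, so f = N_wall = 63.2 N.

f ≈ 63.2 N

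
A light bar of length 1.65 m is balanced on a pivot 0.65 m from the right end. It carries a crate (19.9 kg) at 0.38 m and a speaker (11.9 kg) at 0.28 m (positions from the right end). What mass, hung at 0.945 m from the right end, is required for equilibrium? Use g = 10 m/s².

Taking torques about the pivot (at 0.65 m from the right end):
Crate: 19.9 × 10 = 199 N down at 0.38 m → arm 0.27 m, τ = 199 × 0.27 = 53.73 N·m clockwise.
Speaker: 11.9 × 10 = 119 N down at 0.28 m → arm 0.37 m, τ = 119 × 0.37 = 44.03 N·m clockwise.
Net moment of known loads = 97.76 N·m clockwise.
An unknown mass m at 0.945 m has arm 0.295 m; its moment is m·g·0.295 counterclockwise.
Στ = 0 ⇒ m × 10 × 0.295 = 97.76 ⇒ m = 97.76 / (10 × 0.295) = 33.1 kg.

m ≈ 33.1 kg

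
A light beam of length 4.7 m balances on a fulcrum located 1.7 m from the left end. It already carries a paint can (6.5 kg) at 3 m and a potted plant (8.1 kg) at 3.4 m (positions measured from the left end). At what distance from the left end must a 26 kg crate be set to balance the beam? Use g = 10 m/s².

Choose the fulcrum (at 1.7 m from the left end) as the axis so the support reaction has zero arm there.
Paint can: 6.5 × 10 = 65 N down at 3 m → arm 1.3 m, τ = 65 × 1.3 = 84.5 N·m clockwise.
Potted plant: 8.1 × 10 = 81 N down at 3.4 m → arm 1.7 m, τ = 81 × 1.7 = 137.7 N·m clockwise.
Net moment of existing loads = 222.2 N·m clockwise.
The crate weighs 26 × 10 = 260 N and must supply an equal counterclockwise moment, so its lever arm about the fulcrum is 222.2 / 260 = 0.855 m.
That puts it at 1.7 − 0.855 = 0.845 m from the left end.

x ≈ 0.845 m from the left end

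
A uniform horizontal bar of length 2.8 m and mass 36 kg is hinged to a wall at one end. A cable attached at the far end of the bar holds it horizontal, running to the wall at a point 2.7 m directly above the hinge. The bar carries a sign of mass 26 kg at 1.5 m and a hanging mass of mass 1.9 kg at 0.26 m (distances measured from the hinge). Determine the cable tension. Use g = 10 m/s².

T ≈ 463 N

Taking torques about the hinge:
Beam weight: 36 × 10 = 360 N down at 1.4 m → arm 1.4 m, τ = 360 × 1.4 = 504 N·m clockwise.
Sign: 26 × 10 = 260 N down at 1.5 m → arm 1.5 m, τ = 260 × 1.5 = 390 N·m clockwise.
Hanging mass: 1.9 × 10 = 19 N down at 0.26 m → arm 0.26 m, τ = 19 × 0.26 = 4.94 N·m clockwise.
Total clockwise load moment = 898.9 N·m.
The cable tension T acts at 2.8 m; only its component perpendicular to the bar, T sinθ, produces torque. sinθ = h/√(h²+d²) = 2.7/√(2.7²+2.8²) = 0.6941.
Setting net torque to zero: T × 2.8 × 0.6941 = 898.9 → T = 898.9 / 1.943 = 463 N.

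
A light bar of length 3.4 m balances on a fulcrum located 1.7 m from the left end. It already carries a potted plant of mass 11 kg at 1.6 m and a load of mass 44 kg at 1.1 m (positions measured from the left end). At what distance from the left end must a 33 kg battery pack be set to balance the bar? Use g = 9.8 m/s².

x ≈ 2.53 m from the left end

Sum moments about the fulcrum (at 1.7 m from the left end) (the support reaction has zero arm there).
Potted plant: 11 × 9.8 = 107.8 N down at 1.6 m → arm 0.1 m, τ = 107.8 × 0.1 = 10.78 N·m counterclockwise.
Load: 44 × 9.8 = 431.2 N down at 1.1 m → arm 0.6 m, τ = 431.2 × 0.6 = 258.7 N·m counterclockwise.
Net moment of existing loads = 269.5 N·m counterclockwise.
The battery pack weighs 33 × 9.8 = 323.4 N and must supply an equal clockwise moment, so its lever arm about the fulcrum is 269.5 / 323.4 = 0.833 m.
That puts it at 1.7 + 0.833 = 2.53 m from the left end.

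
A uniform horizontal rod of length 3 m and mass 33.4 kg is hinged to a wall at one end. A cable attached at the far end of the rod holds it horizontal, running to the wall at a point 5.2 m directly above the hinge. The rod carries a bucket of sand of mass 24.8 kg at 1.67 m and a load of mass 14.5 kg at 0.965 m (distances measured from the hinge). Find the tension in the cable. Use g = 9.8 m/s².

Taking torques about the hinge:
Beam weight: 33.4 × 9.8 = 327.3 N down at 1.5 m → arm 1.5 m, τ = 327.3 × 1.5 = 491 N·m clockwise.
Bucket of sand: 24.8 × 9.8 = 243 N down at 1.67 m → arm 1.67 m, τ = 243 × 1.67 = 405.8 N·m clockwise.
Load: 14.5 × 9.8 = 142.1 N down at 0.965 m → arm 0.965 m, τ = 142.1 × 0.965 = 137.1 N·m clockwise.
Total clockwise load moment = 1034 N·m.
The cable tension T acts at 3 m; only its component perpendicular to the rod, T sinθ, produces torque. sinθ = h/√(h²+d²) = 5.2/√(5.2²+3²) = 0.8662.
Setting net torque to zero: T × 3 × 0.8662 = 1034 → T = 1034 / 2.599 = 398 N.

T ≈ 398 N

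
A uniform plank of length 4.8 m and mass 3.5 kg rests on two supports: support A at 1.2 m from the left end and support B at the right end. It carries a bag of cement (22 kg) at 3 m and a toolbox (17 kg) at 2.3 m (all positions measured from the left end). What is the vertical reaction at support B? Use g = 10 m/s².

Choose support A as the axis so its reaction then has zero moment arm.
Beam weight: 3.5 × 10 = 35 N down at 2.4 m → arm 1.2 m, τ = 35 × 1.2 = 42 N·m clockwise.
Bag of cement: 22 × 10 = 220 N down at 3 m → arm 1.8 m, τ = 220 × 1.8 = 396 N·m clockwise.
Toolbox: 17 × 10 = 170 N down at 2.3 m → arm 1.1 m, τ = 170 × 1.1 = 187 N·m clockwise.
Net load moment about support A = 625 N·m clockwise.
Reaction R at support B is upward at 4.8 m, arm 3.6 m → moment R × 3.6 counterclockwise.
Στ = 0 ⇒ R × 3.6 = 625 ⇒ R = 174 N.

R_B ≈ 174 N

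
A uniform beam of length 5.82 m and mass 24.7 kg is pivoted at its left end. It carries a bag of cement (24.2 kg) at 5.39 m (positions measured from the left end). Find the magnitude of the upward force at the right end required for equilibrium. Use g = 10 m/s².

F ≈ 348 N

Taking torques about the left end:
Beam weight: 24.7 × 10 = 247 N down at 2.91 m → arm 2.91 m, τ = 247 × 2.91 = 718.8 N·m clockwise.
Bag of cement: 24.2 × 10 = 242 N down at 5.39 m → arm 5.39 m, τ = 242 × 5.39 = 1304 N·m clockwise.
Net moment of the loads = 2023 N·m clockwise.
The upward force F acts at the right end, arm 5.82 m, giving F × 5.82 counterclockwise.
Στ = 0 ⇒ F × 5.82 = 2023 ⇒ F = 2023 / 5.82 = 348 N.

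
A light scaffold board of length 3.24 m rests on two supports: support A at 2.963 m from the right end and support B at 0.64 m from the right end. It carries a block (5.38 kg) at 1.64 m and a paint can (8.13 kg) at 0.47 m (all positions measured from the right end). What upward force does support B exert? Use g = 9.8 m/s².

R_B ≈ 116 N

Choose support A as the axis so its reaction then has zero moment arm.
Block: 5.38 × 9.8 = 52.72 N down at 1.64 m → arm 1.323 m, τ = 52.72 × 1.323 = 69.75 N·m clockwise.
Paint can: 8.13 × 9.8 = 79.67 N down at 0.47 m → arm 2.493 m, τ = 79.67 × 2.493 = 198.6 N·m clockwise.
Net load moment about support A = 268.4 N·m clockwise.
Reaction R at support B is upward at 0.64 m, arm 2.323 m → moment R × 2.323 counterclockwise.
Setting net torque to zero: R × 2.323 = 268.4 → R = 116 N.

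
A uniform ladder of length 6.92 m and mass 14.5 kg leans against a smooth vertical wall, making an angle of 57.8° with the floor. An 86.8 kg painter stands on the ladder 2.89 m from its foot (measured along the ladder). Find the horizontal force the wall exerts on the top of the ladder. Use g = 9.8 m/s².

Sum moments about the foot of the ladder (the floor normal and friction both act there and drop out).
Ladder weight 14.5×9.8 = 142.1 N acts at 3.46 m along the ladder; its horizontal arm is 3.46·cos57.8° = 1.844 m → τ = 262 N·m clockwise.
Painter: 86.8×9.8 = 850.6 N at 2.89 m → arm 1.54 m → τ = 1310 N·m clockwise.
Wall normal N acts horizontally at the top; its moment arm is the height L sinθ = 6.92·sin57.8° = 5.856 m, counterclockwise.
Balancing moments: N × 5.856 = 1572, giving N = 268 N.

N_wall ≈ 268 N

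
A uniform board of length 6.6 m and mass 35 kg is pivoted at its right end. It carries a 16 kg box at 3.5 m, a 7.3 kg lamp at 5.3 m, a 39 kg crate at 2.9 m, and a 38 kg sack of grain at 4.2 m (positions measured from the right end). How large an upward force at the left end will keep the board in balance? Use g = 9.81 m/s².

Taking torques about the right end:
Beam weight: 35 × 9.81 = 343.4 N down at 3.3 m → arm 3.3 m, τ = 343.4 × 3.3 = 1133 N·m counterclockwise.
Box: 16 × 9.81 = 157 N down at 3.5 m → arm 3.5 m, τ = 157 × 3.5 = 549.5 N·m counterclockwise.
Lamp: 7.3 × 9.81 = 71.61 N down at 5.3 m → arm 5.3 m, τ = 71.61 × 5.3 = 379.5 N·m counterclockwise.
Crate: 39 × 9.81 = 382.6 N down at 2.9 m → arm 2.9 m, τ = 382.6 × 2.9 = 1110 N·m counterclockwise.
Sack of grain: 38 × 9.81 = 372.8 N down at 4.2 m → arm 4.2 m, τ = 372.8 × 4.2 = 1566 N·m counterclockwise.
Net moment of the loads = 4738 N·m counterclockwise.
The upward force F acts at the left end, arm 6.6 m, giving F × 6.6 clockwise.
Setting net torque to zero: F × 6.6 = 4738 → F = 4738 / 6.6 = 718 N.

F ≈ 718 N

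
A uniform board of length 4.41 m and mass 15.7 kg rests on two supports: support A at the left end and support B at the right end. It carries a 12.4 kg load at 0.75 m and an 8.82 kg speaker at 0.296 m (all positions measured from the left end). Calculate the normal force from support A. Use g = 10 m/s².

R_A ≈ 264 N

Take moments about support B.
Beam weight: 15.7 × 10 = 157 N down at 2.205 m → arm 2.205 m, τ = 157 × 2.205 = 346.2 N·m counterclockwise.
Load: 12.4 × 10 = 124 N down at 0.75 m → arm 3.66 m, τ = 124 × 3.66 = 453.8 N·m counterclockwise.
Speaker: 8.82 × 10 = 88.2 N down at 0.296 m → arm 4.114 m, τ = 88.2 × 4.114 = 362.9 N·m counterclockwise.
Net load moment about support B = 1163 N·m counterclockwise.
Reaction R at support A is upward at 0 m, arm 4.41 m → moment R × 4.41 clockwise.
Στ = 0 ⇒ R × 4.41 = 1163 ⇒ R = 264 N.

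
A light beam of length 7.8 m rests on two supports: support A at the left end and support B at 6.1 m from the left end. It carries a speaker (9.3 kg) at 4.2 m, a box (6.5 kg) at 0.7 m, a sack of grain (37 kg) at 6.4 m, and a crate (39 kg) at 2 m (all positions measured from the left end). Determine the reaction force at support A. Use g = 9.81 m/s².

R_A ≈ 324 N

Choose support B as the axis so its reaction then has zero moment arm.
Speaker: 9.3 × 9.81 = 91.23 N down at 4.2 m → arm 1.9 m, τ = 91.23 × 1.9 = 173.3 N·m counterclockwise.
Box: 6.5 × 9.81 = 63.77 N down at 0.7 m → arm 5.4 m, τ = 63.77 × 5.4 = 344.4 N·m counterclockwise.
Sack of grain: 37 × 9.81 = 363 N down at 6.4 m → arm 0.3 m, τ = 363 × 0.3 = 108.9 N·m clockwise.
Crate: 39 × 9.81 = 382.6 N down at 2 m → arm 4.1 m, τ = 382.6 × 4.1 = 1569 N·m counterclockwise.
Net load moment about support B = 1978 N·m counterclockwise.
Reaction R at support A is upward at 0 m, arm 6.1 m → moment R × 6.1 clockwise.
Setting net torque to zero: R × 6.1 = 1978 → R = 324 N.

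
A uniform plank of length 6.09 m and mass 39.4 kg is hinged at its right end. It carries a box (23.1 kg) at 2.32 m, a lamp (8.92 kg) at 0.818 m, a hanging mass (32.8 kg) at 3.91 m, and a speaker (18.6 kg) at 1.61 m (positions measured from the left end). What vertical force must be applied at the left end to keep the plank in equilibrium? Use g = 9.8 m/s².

F ≈ 658 N

Choose the right end as the axis so the unknown pivot reaction has zero arm there.
Beam weight: 39.4 × 9.8 = 386.1 N down at 3.045 m → arm 3.045 m, τ = 386.1 × 3.045 = 1176 N·m counterclockwise.
Box: 23.1 × 9.8 = 226.4 N down at 2.32 m → arm 3.77 m, τ = 226.4 × 3.77 = 853.5 N·m counterclockwise.
Lamp: 8.92 × 9.8 = 87.42 N down at 0.818 m → arm 5.272 m, τ = 87.42 × 5.272 = 460.9 N·m counterclockwise.
Hanging mass: 32.8 × 9.8 = 321.4 N down at 3.91 m → arm 2.18 m, τ = 321.4 × 2.18 = 700.7 N·m counterclockwise.
Speaker: 18.6 × 9.8 = 182.3 N down at 1.61 m → arm 4.48 m, τ = 182.3 × 4.48 = 816.7 N·m counterclockwise.
Net moment of the loads = 4008 N·m counterclockwise.
The upward force F acts at the left end, arm 6.09 m, giving F × 6.09 clockwise.
Setting net torque to zero: F × 6.09 = 4008 → F = 4008 / 6.09 = 658 N.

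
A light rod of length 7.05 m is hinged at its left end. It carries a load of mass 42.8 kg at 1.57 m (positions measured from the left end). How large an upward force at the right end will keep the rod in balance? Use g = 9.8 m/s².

Sum moments about the left end (the unknown pivot reaction has zero arm there).
Load: 42.8 × 9.8 = 419.4 N down at 1.57 m → arm 1.57 m, τ = 419.4 × 1.57 = 658.5 N·m clockwise.
Net moment of the loads = 658.5 N·m clockwise.
The upward force F acts at the right end, arm 7.05 m, giving F × 7.05 counterclockwise.
Balancing moments: F × 7.05 = 658.5, giving F = 658.5 / 7.05 = 93.4 N.

F ≈ 93.4 N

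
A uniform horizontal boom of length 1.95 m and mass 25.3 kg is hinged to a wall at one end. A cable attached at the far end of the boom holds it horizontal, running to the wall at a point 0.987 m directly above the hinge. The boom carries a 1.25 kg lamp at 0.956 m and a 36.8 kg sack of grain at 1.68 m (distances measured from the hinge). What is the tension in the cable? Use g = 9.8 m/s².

Choose the hinge as the axis so the unknown hinge reaction has zero arm there.
Beam weight: 25.3 × 9.8 = 247.9 N down at 0.975 m → arm 0.975 m, τ = 247.9 × 0.975 = 241.7 N·m clockwise.
Lamp: 1.25 × 9.8 = 12.25 N down at 0.956 m → arm 0.956 m, τ = 12.25 × 0.956 = 11.71 N·m clockwise.
Sack of grain: 36.8 × 9.8 = 360.6 N down at 1.68 m → arm 1.68 m, τ = 360.6 × 1.68 = 605.8 N·m clockwise.
Total clockwise load moment = 859.2 N·m.
The cable tension T acts at 1.95 m; only its component perpendicular to the boom, T sinθ, produces torque. sinθ = h/√(h²+d²) = 0.987/√(0.987²+1.95²) = 0.4516.
For rotational equilibrium, T × 1.95 × 0.4516 = 859.2, so T = 859.2 / 0.8806 = 976 N.

T ≈ 976 N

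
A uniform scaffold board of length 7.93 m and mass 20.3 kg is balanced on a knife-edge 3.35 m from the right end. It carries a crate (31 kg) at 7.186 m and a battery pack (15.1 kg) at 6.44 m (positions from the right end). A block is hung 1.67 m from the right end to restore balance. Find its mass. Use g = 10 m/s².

m ≈ 106 kg

Taking torques about the knife-edge (at 3.35 m from the right end):
Beam weight: 20.3 × 10 = 203 N down at 3.965 m → arm 0.615 m, τ = 203 × 0.615 = 124.8 N·m counterclockwise.
Crate: 31 × 10 = 310 N down at 7.186 m → arm 3.836 m, τ = 310 × 3.836 = 1189 N·m counterclockwise.
Battery pack: 15.1 × 10 = 151 N down at 6.44 m → arm 3.09 m, τ = 151 × 3.09 = 466.6 N·m counterclockwise.
Net moment of known loads = 1780 N·m counterclockwise.
An unknown mass m at 1.67 m has arm 1.68 m; its moment is m·g·1.68 clockwise.
For rotational equilibrium, m × 10 × 1.68 = 1780, so m = 1780 / (10 × 1.68) = 106 kg.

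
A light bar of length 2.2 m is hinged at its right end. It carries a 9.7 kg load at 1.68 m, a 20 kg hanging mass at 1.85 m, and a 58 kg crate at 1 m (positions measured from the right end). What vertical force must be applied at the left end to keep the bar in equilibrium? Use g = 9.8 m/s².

Sum moments about the right end (the unknown pivot reaction has zero arm there).
Load: 9.7 × 9.8 = 95.06 N down at 1.68 m → arm 1.68 m, τ = 95.06 × 1.68 = 159.7 N·m counterclockwise.
Hanging mass: 20 × 9.8 = 196 N down at 1.85 m → arm 1.85 m, τ = 196 × 1.85 = 362.6 N·m counterclockwise.
Crate: 58 × 9.8 = 568.4 N down at 1 m → arm 1 m, τ = 568.4 × 1 = 568.4 N·m counterclockwise.
Net moment of the loads = 1091 N·m counterclockwise.
The upward force F acts at the left end, arm 2.2 m, giving F × 2.2 clockwise.
Στ = 0 ⇒ F × 2.2 = 1091 ⇒ F = 1091 / 2.2 = 496 N.

F ≈ 496 N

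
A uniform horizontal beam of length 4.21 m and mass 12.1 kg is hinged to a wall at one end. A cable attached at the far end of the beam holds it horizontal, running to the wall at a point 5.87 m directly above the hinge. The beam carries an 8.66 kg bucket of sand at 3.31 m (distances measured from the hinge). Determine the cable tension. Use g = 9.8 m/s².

Take moments about the hinge.
Beam weight: 12.1 × 9.8 = 118.6 N down at 2.105 m → arm 2.105 m, τ = 118.6 × 2.105 = 249.7 N·m clockwise.
Bucket of sand: 8.66 × 9.8 = 84.87 N down at 3.31 m → arm 3.31 m, τ = 84.87 × 3.31 = 280.9 N·m clockwise.
Total clockwise load moment = 530.6 N·m.
The cable tension T acts at 4.21 m; only its component perpendicular to the beam, T sinθ, produces torque. sinθ = h/√(h²+d²) = 5.87/√(5.87²+4.21²) = 0.8126.
For rotational equilibrium, T × 4.21 × 0.8126 = 530.6, so T = 530.6 / 3.421 = 155 N.

T ≈ 155 N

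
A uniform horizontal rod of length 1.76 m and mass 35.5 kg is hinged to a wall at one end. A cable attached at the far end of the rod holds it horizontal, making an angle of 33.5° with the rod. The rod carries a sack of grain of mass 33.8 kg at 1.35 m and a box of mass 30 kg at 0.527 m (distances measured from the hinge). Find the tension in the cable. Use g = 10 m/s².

About the hinge:
Beam weight: 35.5 × 10 = 355 N down at 0.88 m → arm 0.88 m, τ = 355 × 0.88 = 312.4 N·m clockwise.
Sack of grain: 33.8 × 10 = 338 N down at 1.35 m → arm 1.35 m, τ = 338 × 1.35 = 456.3 N·m clockwise.
Box: 30 × 10 = 300 N down at 0.527 m → arm 0.527 m, τ = 300 × 0.527 = 158.1 N·m clockwise.
Total clockwise load moment = 926.8 N·m.
The cable tension T acts at 1.76 m; only its component perpendicular to the rod, T sinθ, produces torque. sin 33.5° = 0.5519.
Setting net torque to zero: T × 1.76 × 0.5519 = 926.8 → T = 926.8 / 0.9713 = 954 N.

T ≈ 954 N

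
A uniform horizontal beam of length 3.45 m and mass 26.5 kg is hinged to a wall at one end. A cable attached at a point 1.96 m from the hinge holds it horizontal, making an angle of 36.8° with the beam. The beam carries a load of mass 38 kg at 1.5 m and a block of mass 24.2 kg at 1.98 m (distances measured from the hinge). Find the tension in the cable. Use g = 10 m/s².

About the hinge:
Beam weight: 26.5 × 10 = 265 N down at 1.725 m → arm 1.725 m, τ = 265 × 1.725 = 457.1 N·m clockwise.
Load: 38 × 10 = 380 N down at 1.5 m → arm 1.5 m, τ = 380 × 1.5 = 570 N·m clockwise.
Block: 24.2 × 10 = 242 N down at 1.98 m → arm 1.98 m, τ = 242 × 1.98 = 479.2 N·m clockwise.
Total clockwise load moment = 1506 N·m.
The cable tension T acts at 1.96 m; only its component perpendicular to the beam, T sinθ, produces torque. sin 36.8° = 0.599.
Στ = 0 ⇒ T × 1.96 × 0.599 = 1506 ⇒ T = 1506 / 1.174 = 1280 N.

T ≈ 1280 N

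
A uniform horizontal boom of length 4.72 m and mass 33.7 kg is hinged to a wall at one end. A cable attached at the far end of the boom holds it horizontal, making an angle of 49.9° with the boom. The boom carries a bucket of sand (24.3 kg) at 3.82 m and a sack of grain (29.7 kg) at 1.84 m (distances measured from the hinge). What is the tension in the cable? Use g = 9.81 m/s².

Choose the hinge as the axis so the unknown hinge reaction has zero arm there.
Beam weight: 33.7 × 9.81 = 330.6 N down at 2.36 m → arm 2.36 m, τ = 330.6 × 2.36 = 780.2 N·m clockwise.
Bucket of sand: 24.3 × 9.81 = 238.4 N down at 3.82 m → arm 3.82 m, τ = 238.4 × 3.82 = 910.7 N·m clockwise.
Sack of grain: 29.7 × 9.81 = 291.4 N down at 1.84 m → arm 1.84 m, τ = 291.4 × 1.84 = 536.2 N·m clockwise.
Total clockwise load moment = 2227 N·m.
The cable tension T acts at 4.72 m; only its component perpendicular to the boom, T sinθ, produces torque. sin 49.9° = 0.7649.
Setting net torque to zero: T × 4.72 × 0.7649 = 2227 → T = 2227 / 3.61 = 617 N.

T ≈ 617 N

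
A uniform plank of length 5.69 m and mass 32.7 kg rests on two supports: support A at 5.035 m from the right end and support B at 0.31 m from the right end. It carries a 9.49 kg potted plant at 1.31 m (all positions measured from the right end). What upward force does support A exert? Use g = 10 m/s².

R_A ≈ 196 N

Sum moments about support B (its reaction then has zero moment arm).
Beam weight: 32.7 × 10 = 327 N down at 2.845 m → arm 2.535 m, τ = 327 × 2.535 = 828.9 N·m counterclockwise.
Potted plant: 9.49 × 10 = 94.9 N down at 1.31 m → arm 1 m, τ = 94.9 × 1 = 94.9 N·m counterclockwise.
Net load moment about support B = 923.8 N·m counterclockwise.
Reaction R at support A is upward at 5.035 m, arm 4.725 m → moment R × 4.725 clockwise.
Setting net torque to zero: R × 4.725 = 923.8 → R = 196 N.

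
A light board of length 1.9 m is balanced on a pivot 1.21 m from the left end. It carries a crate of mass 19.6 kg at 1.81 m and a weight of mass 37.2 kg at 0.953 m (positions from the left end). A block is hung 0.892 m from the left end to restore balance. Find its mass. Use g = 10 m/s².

m ≈ 6.92 kg

About the pivot (at 1.21 m from the left end):
Crate: 19.6 × 10 = 196 N down at 1.81 m → arm 0.6 m, τ = 196 × 0.6 = 117.6 N·m clockwise.
Weight: 37.2 × 10 = 372 N down at 0.953 m → arm 0.257 m, τ = 372 × 0.257 = 95.6 N·m counterclockwise.
Net moment of known loads = 22 N·m clockwise.
An unknown mass m at 0.892 m has arm 0.318 m; its moment is m·g·0.318 counterclockwise.
Στ = 0 ⇒ m × 10 × 0.318 = 22 ⇒ m = 22 / (10 × 0.318) = 6.92 kg.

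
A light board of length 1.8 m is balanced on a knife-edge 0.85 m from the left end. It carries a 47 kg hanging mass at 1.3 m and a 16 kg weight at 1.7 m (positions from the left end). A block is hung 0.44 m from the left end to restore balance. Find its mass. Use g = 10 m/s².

Sum moments about the knife-edge (at 0.85 m from the left end) (the support reaction has zero arm there).
Hanging mass: 47 × 10 = 470 N down at 1.3 m → arm 0.45 m, τ = 470 × 0.45 = 211.5 N·m clockwise.
Weight: 16 × 10 = 160 N down at 1.7 m → arm 0.85 m, τ = 160 × 0.85 = 136 N·m clockwise.
Net moment of known loads = 347.5 N·m clockwise.
An unknown mass m at 0.44 m has arm 0.41 m; its moment is m·g·0.41 counterclockwise.
Στ = 0 ⇒ m × 10 × 0.41 = 347.5 ⇒ m = 347.5 / (10 × 0.41) = 84.8 kg.

m ≈ 84.8 kg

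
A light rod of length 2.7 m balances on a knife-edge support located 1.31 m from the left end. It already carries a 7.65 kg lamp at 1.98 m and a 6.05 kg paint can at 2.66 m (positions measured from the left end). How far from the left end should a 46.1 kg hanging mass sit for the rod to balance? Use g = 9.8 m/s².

Sum moments about the knife-edge support (at 1.31 m from the left end) (the support reaction has zero arm there).
Lamp: 7.65 × 9.8 = 74.97 N down at 1.98 m → arm 0.67 m, τ = 74.97 × 0.67 = 50.23 N·m clockwise.
Paint can: 6.05 × 9.8 = 59.29 N down at 2.66 m → arm 1.35 m, τ = 59.29 × 1.35 = 80.04 N·m clockwise.
Net moment of existing loads = 130.3 N·m clockwise.
The hanging mass weighs 46.1 × 9.8 = 451.8 N and must supply an equal counterclockwise moment, so its lever arm about the knife-edge support is 130.3 / 451.8 = 0.288 m.
That puts it at 1.31 − 0.288 = 1.02 m from the left end.

x ≈ 1.02 m from the left end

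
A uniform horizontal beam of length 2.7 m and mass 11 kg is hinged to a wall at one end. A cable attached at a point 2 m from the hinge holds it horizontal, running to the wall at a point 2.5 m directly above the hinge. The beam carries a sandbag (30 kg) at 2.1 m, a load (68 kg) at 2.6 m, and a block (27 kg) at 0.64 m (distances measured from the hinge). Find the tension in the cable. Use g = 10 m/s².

Sum moments about the hinge (the unknown hinge reaction has zero arm there).
Beam weight: 11 × 10 = 110 N down at 1.35 m → arm 1.35 m, τ = 110 × 1.35 = 148.5 N·m clockwise.
Sandbag: 30 × 10 = 300 N down at 2.1 m → arm 2.1 m, τ = 300 × 2.1 = 630 N·m clockwise.
Load: 68 × 10 = 680 N down at 2.6 m → arm 2.6 m, τ = 680 × 2.6 = 1768 N·m clockwise.
Block: 27 × 10 = 270 N down at 0.64 m → arm 0.64 m, τ = 270 × 0.64 = 172.8 N·m clockwise.
Total clockwise load moment = 2719 N·m.
The cable tension T acts at 2 m; only its component perpendicular to the beam, T sinθ, produces torque. sinθ = h/√(h²+d²) = 2.5/√(2.5²+2²) = 0.7809.
Στ = 0 ⇒ T × 2 × 0.7809 = 2719 ⇒ T = 2719 / 1.562 = 1740 N.

T ≈ 1740 N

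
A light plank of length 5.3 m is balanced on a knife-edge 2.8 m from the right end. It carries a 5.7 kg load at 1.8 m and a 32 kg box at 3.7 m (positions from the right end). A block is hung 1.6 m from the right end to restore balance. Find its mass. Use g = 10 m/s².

m ≈ 19.2 kg

Choose the knife-edge (at 2.8 m from the right end) as the axis so the support reaction has zero arm there.
Load: 5.7 × 10 = 57 N down at 1.8 m → arm 1 m, τ = 57 × 1 = 57 N·m clockwise.
Box: 32 × 10 = 320 N down at 3.7 m → arm 0.9 m, τ = 320 × 0.9 = 288 N·m counterclockwise.
Net moment of known loads = 231 N·m counterclockwise.
An unknown mass m at 1.6 m has arm 1.2 m; its moment is m·g·1.2 clockwise.
Balancing moments: m × 10 × 1.2 = 231, giving m = 231 / (10 × 1.2) = 19.2 kg.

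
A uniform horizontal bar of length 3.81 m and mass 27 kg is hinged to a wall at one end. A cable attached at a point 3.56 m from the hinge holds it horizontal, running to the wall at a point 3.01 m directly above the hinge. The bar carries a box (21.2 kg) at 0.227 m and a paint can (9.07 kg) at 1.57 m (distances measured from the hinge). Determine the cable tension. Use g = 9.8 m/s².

Sum moments about the hinge (the unknown hinge reaction has zero arm there).
Beam weight: 27 × 9.8 = 264.6 N down at 1.905 m → arm 1.905 m, τ = 264.6 × 1.905 = 504.1 N·m clockwise.
Box: 21.2 × 9.8 = 207.8 N down at 0.227 m → arm 0.227 m, τ = 207.8 × 0.227 = 47.17 N·m clockwise.
Paint can: 9.07 × 9.8 = 88.89 N down at 1.57 m → arm 1.57 m, τ = 88.89 × 1.57 = 139.6 N·m clockwise.
Total clockwise load moment = 690.9 N·m.
The cable tension T acts at 3.56 m; only its component perpendicular to the bar, T sinθ, produces torque. sinθ = h/√(h²+d²) = 3.01/√(3.01²+3.56²) = 0.6457.
For rotational equilibrium, T × 3.56 × 0.6457 = 690.9, so T = 690.9 / 2.299 = 301 N.

T ≈ 301 N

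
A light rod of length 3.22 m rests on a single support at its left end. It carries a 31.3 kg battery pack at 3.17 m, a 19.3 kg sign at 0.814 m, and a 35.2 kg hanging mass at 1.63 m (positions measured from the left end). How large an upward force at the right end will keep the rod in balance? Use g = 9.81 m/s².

Take moments about the left end.
Battery pack: 31.3 × 9.81 = 307.1 N down at 3.17 m → arm 3.17 m, τ = 307.1 × 3.17 = 973.5 N·m clockwise.
Sign: 19.3 × 9.81 = 189.3 N down at 0.814 m → arm 0.814 m, τ = 189.3 × 0.814 = 154.1 N·m clockwise.
Hanging mass: 35.2 × 9.81 = 345.3 N down at 1.63 m → arm 1.63 m, τ = 345.3 × 1.63 = 562.8 N·m clockwise.
Net moment of the loads = 1690 N·m clockwise.
The upward force F acts at the right end, arm 3.22 m, giving F × 3.22 counterclockwise.
For rotational equilibrium, F × 3.22 = 1690, so F = 1690 / 3.22 = 525 N.

F ≈ 525 N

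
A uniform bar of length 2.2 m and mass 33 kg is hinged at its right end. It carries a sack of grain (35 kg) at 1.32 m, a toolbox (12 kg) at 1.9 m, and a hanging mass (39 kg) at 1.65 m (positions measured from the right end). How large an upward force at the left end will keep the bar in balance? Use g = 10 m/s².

Taking torques about the right end:
Beam weight: 33 × 10 = 330 N down at 1.1 m → arm 1.1 m, τ = 330 × 1.1 = 363 N·m counterclockwise.
Sack of grain: 35 × 10 = 350 N down at 1.32 m → arm 1.32 m, τ = 350 × 1.32 = 462 N·m counterclockwise.
Toolbox: 12 × 10 = 120 N down at 1.9 m → arm 1.9 m, τ = 120 × 1.9 = 228 N·m counterclockwise.
Hanging mass: 39 × 10 = 390 N down at 1.65 m → arm 1.65 m, τ = 390 × 1.65 = 643.5 N·m counterclockwise.
Net moment of the loads = 1696 N·m counterclockwise.
The upward force F acts at the left end, arm 2.2 m, giving F × 2.2 clockwise.
Balancing moments: F × 2.2 = 1696, giving F = 1696 / 2.2 = 771 N.

F ≈ 771 N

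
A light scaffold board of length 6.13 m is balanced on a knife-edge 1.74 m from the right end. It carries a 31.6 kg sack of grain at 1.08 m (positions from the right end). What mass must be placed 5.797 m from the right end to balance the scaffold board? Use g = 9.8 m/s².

Taking torques about the knife-edge (at 1.74 m from the right end):
Sack of grain: 31.6 × 9.8 = 309.7 N down at 1.08 m → arm 0.66 m, τ = 309.7 × 0.66 = 204.4 N·m clockwise.
Net moment of known loads = 204.4 N·m clockwise.
An unknown mass m at 5.797 m has arm 4.057 m; its moment is m·g·4.057 counterclockwise.
Balancing moments: m × 9.8 × 4.057 = 204.4, giving m = 204.4 / (9.8 × 4.057) = 5.14 kg.

m ≈ 5.14 kg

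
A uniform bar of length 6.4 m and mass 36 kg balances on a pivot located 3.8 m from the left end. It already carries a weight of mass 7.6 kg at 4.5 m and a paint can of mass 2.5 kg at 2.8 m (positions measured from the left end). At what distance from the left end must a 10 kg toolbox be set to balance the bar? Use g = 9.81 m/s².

x ≈ 5.68 m from the left end

Sum moments about the pivot (at 3.8 m from the left end) (the support reaction has zero arm there).
Beam weight: 36 × 9.81 = 353.2 N down at 3.2 m → arm 0.6 m, τ = 353.2 × 0.6 = 211.9 N·m counterclockwise.
Weight: 7.6 × 9.81 = 74.56 N down at 4.5 m → arm 0.7 m, τ = 74.56 × 0.7 = 52.19 N·m clockwise.
Paint can: 2.5 × 9.81 = 24.53 N down at 2.8 m → arm 1 m, τ = 24.53 × 1 = 24.53 N·m counterclockwise.
Net moment of existing loads = 184.2 N·m counterclockwise.
The toolbox weighs 10 × 9.81 = 98.1 N and must supply an equal clockwise moment, so its lever arm about the pivot is 184.2 / 98.1 = 1.88 m.
That puts it at 3.8 + 1.88 = 5.68 m from the left end.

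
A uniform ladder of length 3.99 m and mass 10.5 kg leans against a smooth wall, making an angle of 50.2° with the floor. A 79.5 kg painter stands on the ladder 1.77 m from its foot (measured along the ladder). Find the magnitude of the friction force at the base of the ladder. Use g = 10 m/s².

Sum moments about the foot of the ladder (the floor normal and friction both act there and drop out).
Ladder weight 10.5×10 = 105 N acts at 1.995 m along the ladder; its horizontal arm is 1.995·cos50.2° = 1.277 m → τ = 134.1 N·m clockwise.
Painter: 79.5×10 = 795 N at 1.77 m → arm 1.133 m → τ = 900.7 N·m clockwise.
Wall normal N acts horizontally at the top; its moment arm is the height L sinθ = 3.99·sin50.2° = 3.065 m, counterclockwise.
Setting net torque to zero: N × 3.065 = 1035 → N = 338 N.
ΣFx = 0: friction at the foot balances the wall's push, so f = N_wall = 338 N.

f ≈ 338 N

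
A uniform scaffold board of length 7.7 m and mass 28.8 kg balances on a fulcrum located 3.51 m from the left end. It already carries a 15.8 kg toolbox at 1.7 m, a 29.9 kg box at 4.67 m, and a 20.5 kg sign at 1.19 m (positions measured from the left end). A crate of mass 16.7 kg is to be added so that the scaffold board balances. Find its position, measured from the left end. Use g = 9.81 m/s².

x ≈ 5.41 m from the left end

Sum moments about the fulcrum (at 3.51 m from the left end) (the support reaction has zero arm there).
Beam weight: 28.8 × 9.81 = 282.5 N down at 3.85 m → arm 0.34 m, τ = 282.5 × 0.34 = 96.05 N·m clockwise.
Toolbox: 15.8 × 9.81 = 155 N down at 1.7 m → arm 1.81 m, τ = 155 × 1.81 = 280.6 N·m counterclockwise.
Box: 29.9 × 9.81 = 293.3 N down at 4.67 m → arm 1.16 m, τ = 293.3 × 1.16 = 340.2 N·m clockwise.
Sign: 20.5 × 9.81 = 201.1 N down at 1.19 m → arm 2.32 m, τ = 201.1 × 2.32 = 466.6 N·m counterclockwise.
Net moment of existing loads = 311 N·m counterclockwise.
The crate weighs 16.7 × 9.81 = 163.8 N and must supply an equal clockwise moment, so its lever arm about the fulcrum is 311 / 163.8 = 1.9 m.
That puts it at 3.51 + 1.9 = 5.41 m from the left end.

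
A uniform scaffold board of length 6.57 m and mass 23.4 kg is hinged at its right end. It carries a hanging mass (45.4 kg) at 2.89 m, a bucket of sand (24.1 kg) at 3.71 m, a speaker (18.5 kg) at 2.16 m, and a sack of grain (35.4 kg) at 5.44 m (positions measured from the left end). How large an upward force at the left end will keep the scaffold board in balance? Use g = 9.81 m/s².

F ≈ 649 N

About the right end:
Beam weight: 23.4 × 9.81 = 229.6 N down at 3.285 m → arm 3.285 m, τ = 229.6 × 3.285 = 754.2 N·m counterclockwise.
Hanging mass: 45.4 × 9.81 = 445.4 N down at 2.89 m → arm 3.68 m, τ = 445.4 × 3.68 = 1639 N·m counterclockwise.
Bucket of sand: 24.1 × 9.81 = 236.4 N down at 3.71 m → arm 2.86 m, τ = 236.4 × 2.86 = 676.1 N·m counterclockwise.
Speaker: 18.5 × 9.81 = 181.5 N down at 2.16 m → arm 4.41 m, τ = 181.5 × 4.41 = 800.4 N·m counterclockwise.
Sack of grain: 35.4 × 9.81 = 347.3 N down at 5.44 m → arm 1.13 m, τ = 347.3 × 1.13 = 392.4 N·m counterclockwise.
Net moment of the loads = 4262 N·m counterclockwise.
The upward force F acts at the left end, arm 6.57 m, giving F × 6.57 clockwise.
Balancing moments: F × 6.57 = 4262, giving F = 4262 / 6.57 = 649 N.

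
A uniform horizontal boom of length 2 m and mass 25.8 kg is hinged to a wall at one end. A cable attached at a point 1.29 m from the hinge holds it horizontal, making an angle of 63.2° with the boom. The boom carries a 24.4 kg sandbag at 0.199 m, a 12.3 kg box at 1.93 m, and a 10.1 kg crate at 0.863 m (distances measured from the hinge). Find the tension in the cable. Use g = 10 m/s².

Taking torques about the hinge:
Beam weight: 25.8 × 10 = 258 N down at 1 m → arm 1 m, τ = 258 × 1 = 258 N·m clockwise.
Sandbag: 24.4 × 10 = 244 N down at 0.199 m → arm 0.199 m, τ = 244 × 0.199 = 48.56 N·m clockwise.
Box: 12.3 × 10 = 123 N down at 1.93 m → arm 1.93 m, τ = 123 × 1.93 = 237.4 N·m clockwise.
Crate: 10.1 × 10 = 101 N down at 0.863 m → arm 0.863 m, τ = 101 × 0.863 = 87.16 N·m clockwise.
Total clockwise load moment = 631.1 N·m.
The cable tension T acts at 1.29 m; only its component perpendicular to the boom, T sinθ, produces torque. sin 63.2° = 0.8926.
For rotational equilibrium, T × 1.29 × 0.8926 = 631.1, so T = 631.1 / 1.151 = 548 N.

T ≈ 548 N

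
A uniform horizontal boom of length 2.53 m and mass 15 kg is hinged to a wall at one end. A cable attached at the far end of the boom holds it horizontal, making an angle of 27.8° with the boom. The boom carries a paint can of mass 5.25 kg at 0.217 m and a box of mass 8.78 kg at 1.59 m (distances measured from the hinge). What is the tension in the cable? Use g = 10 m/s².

Sum moments about the hinge (the unknown hinge reaction has zero arm there).
Beam weight: 15 × 10 = 150 N down at 1.265 m → arm 1.265 m, τ = 150 × 1.265 = 189.7 N·m clockwise.
Paint can: 5.25 × 10 = 52.5 N down at 0.217 m → arm 0.217 m, τ = 52.5 × 0.217 = 11.39 N·m clockwise.
Box: 8.78 × 10 = 87.8 N down at 1.59 m → arm 1.59 m, τ = 87.8 × 1.59 = 139.6 N·m clockwise.
Total clockwise load moment = 340.7 N·m.
The cable tension T acts at 2.53 m; only its component perpendicular to the boom, T sinθ, produces torque. sin 27.8° = 0.4664.
For rotational equilibrium, T × 2.53 × 0.4664 = 340.7, so T = 340.7 / 1.18 = 289 N.

T ≈ 289 N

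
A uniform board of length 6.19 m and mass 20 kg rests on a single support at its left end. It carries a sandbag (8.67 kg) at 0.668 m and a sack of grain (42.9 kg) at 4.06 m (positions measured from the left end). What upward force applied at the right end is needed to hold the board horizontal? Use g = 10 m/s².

Take moments about the left end.
Beam weight: 20 × 10 = 200 N down at 3.095 m → arm 3.095 m, τ = 200 × 3.095 = 619 N·m clockwise.
Sandbag: 8.67 × 10 = 86.7 N down at 0.668 m → arm 0.668 m, τ = 86.7 × 0.668 = 57.92 N·m clockwise.
Sack of grain: 42.9 × 10 = 429 N down at 4.06 m → arm 4.06 m, τ = 429 × 4.06 = 1742 N·m clockwise.
Net moment of the loads = 2419 N·m clockwise.
The upward force F acts at the right end, arm 6.19 m, giving F × 6.19 counterclockwise.
Setting net torque to zero: F × 6.19 = 2419 → F = 2419 / 6.19 = 391 N.

F ≈ 391 N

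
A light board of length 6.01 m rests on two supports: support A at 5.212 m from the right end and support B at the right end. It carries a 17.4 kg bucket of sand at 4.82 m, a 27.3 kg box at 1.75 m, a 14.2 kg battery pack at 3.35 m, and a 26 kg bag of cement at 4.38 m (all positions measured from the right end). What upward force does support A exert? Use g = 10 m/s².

R_A ≈ 562 N

About support B:
Bucket of sand: 17.4 × 10 = 174 N down at 4.82 m → arm 4.82 m, τ = 174 × 4.82 = 838.7 N·m counterclockwise.
Box: 27.3 × 10 = 273 N down at 1.75 m → arm 1.75 m, τ = 273 × 1.75 = 477.8 N·m counterclockwise.
Battery pack: 14.2 × 10 = 142 N down at 3.35 m → arm 3.35 m, τ = 142 × 3.35 = 475.7 N·m counterclockwise.
Bag of cement: 26 × 10 = 260 N down at 4.38 m → arm 4.38 m, τ = 260 × 4.38 = 1139 N·m counterclockwise.
Net load moment about support B = 2931 N·m counterclockwise.
Reaction R at support A is upward at 5.212 m, arm 5.212 m → moment R × 5.212 clockwise.
Balancing moments: R × 5.212 = 2931, giving R = 562 N.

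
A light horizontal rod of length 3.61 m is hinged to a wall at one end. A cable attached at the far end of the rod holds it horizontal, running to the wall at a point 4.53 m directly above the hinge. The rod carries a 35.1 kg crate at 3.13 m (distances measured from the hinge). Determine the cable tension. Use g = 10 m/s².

Taking torques about the hinge:
Crate: 35.1 × 10 = 351 N down at 3.13 m → arm 3.13 m, τ = 351 × 3.13 = 1099 N·m clockwise.
Total clockwise load moment = 1099 N·m.
The cable tension T acts at 3.61 m; only its component perpendicular to the rod, T sinθ, produces torque. sinθ = h/√(h²+d²) = 4.53/√(4.53²+3.61²) = 0.782.
Setting net torque to zero: T × 3.61 × 0.782 = 1099 → T = 1099 / 2.823 = 389 N.

T ≈ 389 N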